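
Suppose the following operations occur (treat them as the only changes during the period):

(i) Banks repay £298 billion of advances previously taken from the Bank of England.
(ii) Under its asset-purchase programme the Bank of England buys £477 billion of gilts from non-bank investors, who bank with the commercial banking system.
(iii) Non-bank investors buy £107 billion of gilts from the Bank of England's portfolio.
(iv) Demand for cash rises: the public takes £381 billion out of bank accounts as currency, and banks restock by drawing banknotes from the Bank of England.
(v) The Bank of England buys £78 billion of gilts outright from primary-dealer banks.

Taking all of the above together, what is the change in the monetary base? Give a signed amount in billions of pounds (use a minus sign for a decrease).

Bank of England balance sheet:
  Assets:      Securities +£448B, Loans to banks −£298B
  Liabilities: Bank reserves −£231B, Currency in circulation +£381B
Commercial banking system:
  Assets:      Reserves at CB −£231B, Securities −£78B
  Liabilities: Checkable deposits −£11B, Borrowings from CB −£298B
Monetary base = currency + reserves: +£381B + (−£231B) = +£150 billion.

+£150 billion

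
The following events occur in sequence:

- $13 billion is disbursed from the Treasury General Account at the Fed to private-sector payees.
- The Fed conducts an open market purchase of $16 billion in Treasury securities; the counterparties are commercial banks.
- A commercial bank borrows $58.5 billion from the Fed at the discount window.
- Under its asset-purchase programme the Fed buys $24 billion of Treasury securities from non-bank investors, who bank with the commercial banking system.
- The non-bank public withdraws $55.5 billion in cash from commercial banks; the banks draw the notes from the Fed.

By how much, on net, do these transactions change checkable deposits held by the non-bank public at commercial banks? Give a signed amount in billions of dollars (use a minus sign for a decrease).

Government spending $13 billion: non-bank counterparties' bank balances rise → +$13B.
OMO purchase (from banks) $16 billion: the counterparty is a bank, so public deposits are unchanged → 0.
Discount-window loan $58.5 billion: the counterparty is a bank, so public deposits are unchanged → 0.
Asset purchase (from non-banks) $24 billion: non-bank counterparties' bank balances rise → +$24B.
Currency withdrawal $55.5 billion: non-bank counterparties' bank balances fall → −$55.5B.
Net: 13 + 0 + 0 + 24 − 55.5 = -$18.5 billion.

-$18.5 billion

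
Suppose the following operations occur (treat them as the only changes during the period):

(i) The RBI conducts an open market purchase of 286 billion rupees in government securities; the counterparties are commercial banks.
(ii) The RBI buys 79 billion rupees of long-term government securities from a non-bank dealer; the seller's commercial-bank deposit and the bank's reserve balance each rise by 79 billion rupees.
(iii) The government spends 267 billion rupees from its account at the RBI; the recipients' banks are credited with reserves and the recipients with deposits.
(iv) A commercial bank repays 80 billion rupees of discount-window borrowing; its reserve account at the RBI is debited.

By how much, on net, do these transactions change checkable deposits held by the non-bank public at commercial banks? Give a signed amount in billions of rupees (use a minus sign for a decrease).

RBI balance sheet:
  Assets:      Securities +365B, Loans to banks −80B
  Liabilities: Bank reserves +552B, Government deposits −267B
Commercial banking system:
  Assets:      Reserves at CB +552B, Securities −286B
  Liabilities: Checkable deposits +346B, Borrowings from CB −80B
So the change in checkable deposits held by the non-bank public at commercial banks is +346 billion.

+346 billion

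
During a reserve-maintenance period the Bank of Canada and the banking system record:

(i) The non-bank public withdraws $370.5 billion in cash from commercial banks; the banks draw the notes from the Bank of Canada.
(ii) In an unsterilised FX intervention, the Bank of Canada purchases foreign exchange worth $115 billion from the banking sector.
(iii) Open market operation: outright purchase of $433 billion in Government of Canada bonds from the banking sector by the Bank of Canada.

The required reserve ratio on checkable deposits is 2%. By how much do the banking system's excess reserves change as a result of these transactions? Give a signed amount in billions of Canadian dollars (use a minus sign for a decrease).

+$184.91 billion

Currency withdrawal $370.5 billion: reserves −$370.5B, deposits −$370.5B.
FX purchase $115 billion: reserves +$115B, deposits 0.
OMO purchase (from banks) $433 billion: reserves +$433B, deposits 0.
Totals: Δreserves = +$177.5B, Δdeposits = −$370.5B.
Δrequired reserves = 2% × −$370.5B = −$7.41B.
Δexcess reserves = Δreserves − Δrequired = +$177.5B − (−$7.41B) = +$184.91 billion.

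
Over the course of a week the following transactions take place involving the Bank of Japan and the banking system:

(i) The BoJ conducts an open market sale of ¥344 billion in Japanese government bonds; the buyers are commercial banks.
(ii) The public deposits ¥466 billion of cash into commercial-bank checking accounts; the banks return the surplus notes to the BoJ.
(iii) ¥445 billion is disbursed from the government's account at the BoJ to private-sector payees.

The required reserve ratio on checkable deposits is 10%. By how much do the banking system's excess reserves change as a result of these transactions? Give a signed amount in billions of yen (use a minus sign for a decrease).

OMO sale (to banks) ¥344 billion: reserves −¥344B, deposits 0.
Currency deposit ¥466 billion: reserves +¥466B, deposits +¥466B.
Government spending ¥445 billion: reserves +¥445B, deposits +¥445B.
Totals: Δreserves = +¥567B, Δdeposits = +¥911B.
Δrequired reserves = 10% × +¥911B = +¥91.1B.
Δexcess reserves = Δreserves − Δrequired = +¥567B − (+¥91.1B) = +¥475.9 billion.

+¥475.9 billion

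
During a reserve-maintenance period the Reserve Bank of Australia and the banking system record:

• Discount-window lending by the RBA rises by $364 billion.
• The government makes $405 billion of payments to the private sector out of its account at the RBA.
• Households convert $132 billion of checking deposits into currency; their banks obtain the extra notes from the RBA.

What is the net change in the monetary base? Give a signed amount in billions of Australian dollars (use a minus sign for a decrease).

Discount-window loan $364 billion: RBA balance sheet expands → +$364B.
Government spending $405 billion: a non-base liability converts back to reserves → +$405B.
Currency withdrawal $132 billion: just a shift between currency and reserves — both are base money → 0.
Net: 364 + 405 + 0 = +$769 billion.

+$769 billion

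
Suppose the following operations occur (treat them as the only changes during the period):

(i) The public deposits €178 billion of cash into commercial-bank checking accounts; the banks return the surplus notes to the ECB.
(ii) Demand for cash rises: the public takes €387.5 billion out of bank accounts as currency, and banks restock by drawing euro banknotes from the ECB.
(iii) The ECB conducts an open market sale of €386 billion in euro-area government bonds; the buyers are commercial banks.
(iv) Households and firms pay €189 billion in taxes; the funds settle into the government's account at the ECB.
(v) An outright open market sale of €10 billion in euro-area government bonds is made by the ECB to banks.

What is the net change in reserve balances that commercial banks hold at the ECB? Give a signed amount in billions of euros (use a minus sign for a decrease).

ECB balance sheet:
  Assets:      Securities −€396B
  Liabilities: Bank reserves −€794.5B, Currency in circulation +€209.5B, Government deposits +€189B
Commercial banking system:
  Assets:      Reserves at CB −€794.5B, Securities +€396B
  Liabilities: Checkable deposits −€398.5B
So the change in reserve balances that commercial banks hold at the ECB is -€794.5 billion.

-€794.5 billion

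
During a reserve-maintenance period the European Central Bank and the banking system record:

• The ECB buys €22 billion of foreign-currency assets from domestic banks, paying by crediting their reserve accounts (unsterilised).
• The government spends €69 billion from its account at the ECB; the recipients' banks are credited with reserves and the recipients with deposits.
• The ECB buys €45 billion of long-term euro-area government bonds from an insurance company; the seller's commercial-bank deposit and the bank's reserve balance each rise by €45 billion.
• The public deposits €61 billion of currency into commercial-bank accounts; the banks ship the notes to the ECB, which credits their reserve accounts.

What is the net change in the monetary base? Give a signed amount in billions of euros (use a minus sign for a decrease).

+€136 billion

FX purchase €22 billion: ECB balance sheet expands → +€22B.
Government spending €69 billion: a non-base liability converts back to reserves → +€69B.
Asset purchase (from non-banks) €45 billion: ECB balance sheet expands → +€45B.
Currency deposit €61 billion: just a shift between currency and reserves — both are base money → 0.
Net: 22 + 69 + 45 + 0 = +€136 billion.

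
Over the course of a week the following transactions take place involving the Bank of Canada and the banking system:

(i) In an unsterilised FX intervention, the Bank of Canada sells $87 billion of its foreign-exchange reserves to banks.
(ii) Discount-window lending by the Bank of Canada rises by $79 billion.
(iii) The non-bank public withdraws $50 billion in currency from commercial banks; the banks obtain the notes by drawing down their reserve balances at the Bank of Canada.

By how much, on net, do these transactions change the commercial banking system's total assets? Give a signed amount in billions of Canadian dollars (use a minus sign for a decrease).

+$29 billion

FX sale $87 billion: just an asset swap on bank balance sheets → 0.
Discount-window loan $79 billion: bank balance sheets expand → +$79B.
Currency withdrawal $50 billion: bank balance sheets shrink → −$50B.
Net: 0 + 79 − 50 = +$29 billion.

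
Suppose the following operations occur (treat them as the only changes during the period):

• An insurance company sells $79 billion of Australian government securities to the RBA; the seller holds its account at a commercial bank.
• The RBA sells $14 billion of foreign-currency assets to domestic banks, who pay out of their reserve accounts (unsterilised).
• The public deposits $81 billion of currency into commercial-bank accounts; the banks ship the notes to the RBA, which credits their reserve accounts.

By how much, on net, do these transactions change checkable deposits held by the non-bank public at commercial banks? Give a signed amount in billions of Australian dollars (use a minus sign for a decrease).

RBA balance sheet:
  Assets:      Securities +$79B, Foreign assets −$14B
  Liabilities: Bank reserves +$146B, Currency in circulation −$81B
Commercial banking system:
  Assets:      Reserves at CB +$146B, Foreign assets +$14B
  Liabilities: Checkable deposits +$160B
So the change in checkable deposits held by the non-bank public at commercial banks is +$160 billion.

+$160 billion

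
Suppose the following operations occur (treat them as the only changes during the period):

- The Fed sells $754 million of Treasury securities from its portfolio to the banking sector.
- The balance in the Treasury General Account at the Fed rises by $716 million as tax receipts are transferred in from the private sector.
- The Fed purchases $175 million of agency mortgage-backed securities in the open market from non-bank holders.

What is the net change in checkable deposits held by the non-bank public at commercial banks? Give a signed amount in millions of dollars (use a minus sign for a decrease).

OMO sale (to banks) $754 million: the counterparty is a bank, so public deposits are unchanged → 0.
Government account inflow $716 million: non-bank counterparties' bank balances fall → −$716M.
Asset purchase (from non-banks) $175 million: non-bank counterparties' bank balances rise → +$175M.
Net: 0 − 716 + 175 = -$541 million.

-$541 million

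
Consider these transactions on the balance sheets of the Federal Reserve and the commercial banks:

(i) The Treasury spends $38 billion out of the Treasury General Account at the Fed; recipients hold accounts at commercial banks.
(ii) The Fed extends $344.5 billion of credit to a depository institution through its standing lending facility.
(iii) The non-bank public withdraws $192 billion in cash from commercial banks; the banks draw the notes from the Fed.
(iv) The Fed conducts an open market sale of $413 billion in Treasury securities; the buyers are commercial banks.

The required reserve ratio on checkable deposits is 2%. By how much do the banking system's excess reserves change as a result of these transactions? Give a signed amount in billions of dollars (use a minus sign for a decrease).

Government spending $38 billion: reserves +$38B, deposits +$38B.
Discount-window loan $344.5 billion: reserves +$344.5B, deposits 0.
Currency withdrawal $192 billion: reserves −$192B, deposits −$192B.
OMO sale (to banks) $413 billion: reserves −$413B, deposits 0.
Totals: Δreserves = −$222.5B, Δdeposits = −$154B.
Δrequired reserves = 2% × −$154B = −$3.08B.
Δexcess reserves = Δreserves − Δrequired = −$222.5B − (−$3.08B) = -$219.42 billion.

-$219.42 billion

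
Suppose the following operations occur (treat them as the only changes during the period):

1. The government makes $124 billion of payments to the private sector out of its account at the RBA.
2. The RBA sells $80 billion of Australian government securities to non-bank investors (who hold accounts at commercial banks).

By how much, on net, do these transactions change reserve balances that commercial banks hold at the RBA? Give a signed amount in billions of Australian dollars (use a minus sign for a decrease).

+$44 billion

Government spending $124 billion: government payments flow into bank reserve accounts → +$124B.
Asset sale (to non-banks) $80 billion: the non-bank buyers' banks settle from reserves → −$80B.
Net: 124 − 80 = +$44 billion.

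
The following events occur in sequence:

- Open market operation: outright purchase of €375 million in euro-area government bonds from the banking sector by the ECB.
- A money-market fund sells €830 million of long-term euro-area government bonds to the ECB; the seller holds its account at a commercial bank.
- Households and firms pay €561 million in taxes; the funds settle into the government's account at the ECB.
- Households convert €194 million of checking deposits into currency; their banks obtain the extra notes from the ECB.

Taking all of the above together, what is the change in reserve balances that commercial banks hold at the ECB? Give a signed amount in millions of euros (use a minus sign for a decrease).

+€450 million

ECB balance sheet:
  Assets:      Securities +€1205M
  Liabilities: Bank reserves +€450M, Currency in circulation +€194M, Government deposits +€561M
So the change in reserve balances that commercial banks hold at the ECB is +€450 million.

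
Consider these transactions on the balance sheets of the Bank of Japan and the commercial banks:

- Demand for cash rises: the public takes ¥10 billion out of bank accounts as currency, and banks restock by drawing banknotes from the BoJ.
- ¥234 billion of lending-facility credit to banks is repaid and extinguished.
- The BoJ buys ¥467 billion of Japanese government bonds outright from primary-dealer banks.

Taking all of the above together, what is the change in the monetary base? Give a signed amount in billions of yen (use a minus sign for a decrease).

Currency withdrawal ¥10 billion: just a shift between currency and reserves — both are base money → 0.
Discount-window repayment ¥234 billion: BoJ balance sheet contracts → −¥234B.
OMO purchase (from banks) ¥467 billion: BoJ balance sheet expands → +¥467B.
Net: 0 − 234 + 467 = +¥233 billion.

+¥233 billion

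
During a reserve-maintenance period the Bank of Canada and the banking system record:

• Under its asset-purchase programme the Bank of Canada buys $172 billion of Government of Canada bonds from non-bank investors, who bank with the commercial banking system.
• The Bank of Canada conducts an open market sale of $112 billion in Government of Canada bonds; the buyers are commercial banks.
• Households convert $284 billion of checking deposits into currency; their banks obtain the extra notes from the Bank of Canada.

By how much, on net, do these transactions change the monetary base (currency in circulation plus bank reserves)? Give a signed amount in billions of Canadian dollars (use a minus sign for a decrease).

Asset purchase (from non-banks) $172 billion: Bank of Canada balance sheet expands → +$172B.
OMO sale (to banks) $112 billion: Bank of Canada balance sheet contracts → −$112B.
Currency withdrawal $284 billion: just a shift between currency and reserves — both are base money → 0.
Net: 172 − 112 + 0 = +$60 billion.

+$60 billion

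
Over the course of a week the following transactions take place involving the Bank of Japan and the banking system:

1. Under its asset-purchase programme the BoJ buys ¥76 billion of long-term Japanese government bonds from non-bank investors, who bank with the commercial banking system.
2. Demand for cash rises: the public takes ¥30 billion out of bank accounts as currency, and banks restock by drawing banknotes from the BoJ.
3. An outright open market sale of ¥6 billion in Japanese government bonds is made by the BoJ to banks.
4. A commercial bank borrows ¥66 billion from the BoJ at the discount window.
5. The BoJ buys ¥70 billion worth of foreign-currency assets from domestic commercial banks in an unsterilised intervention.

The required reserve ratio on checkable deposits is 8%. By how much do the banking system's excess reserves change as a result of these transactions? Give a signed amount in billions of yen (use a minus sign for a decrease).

Asset purchase (from non-banks) ¥76 billion: reserves +¥76B, deposits +¥76B.
Currency withdrawal ¥30 billion: reserves −¥30B, deposits −¥30B.
OMO sale (to banks) ¥6 billion: reserves −¥6B, deposits 0.
Discount-window loan ¥66 billion: reserves +¥66B, deposits 0.
FX purchase ¥70 billion: reserves +¥70B, deposits 0.
Totals: Δreserves = +¥176B, Δdeposits = +¥46B.
Δrequired reserves = 8% × +¥46B = +¥3.68B.
Δexcess reserves = Δreserves − Δrequired = +¥176B − (+¥3.68B) = +¥172.32 billion.

+¥172.32 billion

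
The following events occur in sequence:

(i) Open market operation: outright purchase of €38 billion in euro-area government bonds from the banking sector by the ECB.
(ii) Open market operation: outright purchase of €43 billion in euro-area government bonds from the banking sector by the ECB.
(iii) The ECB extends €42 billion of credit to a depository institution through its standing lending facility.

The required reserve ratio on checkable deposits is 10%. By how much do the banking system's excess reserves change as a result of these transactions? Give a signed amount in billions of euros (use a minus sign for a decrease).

+€123 billion

OMO purchase (from banks) €38 billion: reserves +€38B, deposits 0.
OMO purchase (from banks) €43 billion: reserves +€43B, deposits 0.
Discount-window loan €42 billion: reserves +€42B, deposits 0.
Totals: Δreserves = +€123B, Δdeposits = 0.
Δrequired reserves = 10% × 0 = 0.
Δexcess reserves = Δreserves − Δrequired = +€123B − (0) = +€123 billion.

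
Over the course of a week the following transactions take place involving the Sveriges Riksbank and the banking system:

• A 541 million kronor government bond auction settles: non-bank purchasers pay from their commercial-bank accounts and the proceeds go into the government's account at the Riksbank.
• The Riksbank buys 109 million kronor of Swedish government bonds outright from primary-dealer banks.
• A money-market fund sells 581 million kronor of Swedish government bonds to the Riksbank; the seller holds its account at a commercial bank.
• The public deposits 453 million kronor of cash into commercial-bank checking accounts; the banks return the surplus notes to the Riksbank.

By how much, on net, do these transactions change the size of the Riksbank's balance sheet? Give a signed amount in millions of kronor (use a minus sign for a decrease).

+690 million

Government account inflow 541 million kronor: only the composition of liabilities changes → 0.
OMO purchase (from banks) 109 million kronor: a Riksbank asset is acquired → +109M.
Asset purchase (from non-banks) 581 million kronor: a Riksbank asset is acquired → +581M.
Currency deposit 453 million kronor: only the composition of liabilities changes → 0.
Net: 0 + 109 + 581 + 0 = +690 million.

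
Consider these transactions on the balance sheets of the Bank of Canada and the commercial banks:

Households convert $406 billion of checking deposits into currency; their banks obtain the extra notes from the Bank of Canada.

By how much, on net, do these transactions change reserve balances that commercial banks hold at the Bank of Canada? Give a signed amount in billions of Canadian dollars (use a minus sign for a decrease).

Currency withdrawal $406 billion: banks swap reserves for currency → −$406B.

-$406 billion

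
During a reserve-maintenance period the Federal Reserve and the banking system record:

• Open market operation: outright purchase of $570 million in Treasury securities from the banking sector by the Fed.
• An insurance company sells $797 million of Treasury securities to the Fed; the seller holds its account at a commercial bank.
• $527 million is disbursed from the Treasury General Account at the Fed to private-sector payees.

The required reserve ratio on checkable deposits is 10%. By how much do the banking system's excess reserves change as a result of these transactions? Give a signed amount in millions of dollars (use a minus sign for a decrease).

+$1761.6 million

OMO purchase (from banks) $570 million: reserves +$570M, deposits 0.
Asset purchase (from non-banks) $797 million: reserves +$797M, deposits +$797M.
Government spending $527 million: reserves +$527M, deposits +$527M.
Totals: Δreserves = +$1894M, Δdeposits = +$1324M.
Δrequired reserves = 10% × +$1324M = +$132.4M.
Δexcess reserves = Δreserves − Δrequired = +$1894M − (+$132.4M) = +$1761.6 million.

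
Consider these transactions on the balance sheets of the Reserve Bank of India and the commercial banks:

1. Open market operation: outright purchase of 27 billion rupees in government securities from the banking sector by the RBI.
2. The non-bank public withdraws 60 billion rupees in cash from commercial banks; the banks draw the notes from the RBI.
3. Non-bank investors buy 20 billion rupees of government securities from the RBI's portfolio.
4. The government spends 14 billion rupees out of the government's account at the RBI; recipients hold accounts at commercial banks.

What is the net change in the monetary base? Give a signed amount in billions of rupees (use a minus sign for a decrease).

+21 billion

OMO purchase (from banks) 27 billion rupees: RBI balance sheet expands → +27B.
Currency withdrawal 60 billion rupees: just a shift between currency and reserves — both are base money → 0.
Asset sale (to non-banks) 20 billion rupees: RBI balance sheet contracts → −20B.
Government spending 14 billion rupees: a non-base liability converts back to reserves → +14B.
Net: 27 + 0 − 20 + 14 = +21 billion.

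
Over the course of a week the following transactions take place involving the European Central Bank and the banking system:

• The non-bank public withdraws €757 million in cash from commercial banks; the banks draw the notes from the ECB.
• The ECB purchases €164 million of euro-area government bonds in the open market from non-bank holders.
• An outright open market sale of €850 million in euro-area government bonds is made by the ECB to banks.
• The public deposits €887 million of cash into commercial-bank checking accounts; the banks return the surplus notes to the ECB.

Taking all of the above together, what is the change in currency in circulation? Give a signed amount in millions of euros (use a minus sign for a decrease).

ECB balance sheet:
  Assets:      Securities −€686M
  Liabilities: Bank reserves −€556M, Currency in circulation −€130M
Commercial banking system:
  Assets:      Reserves at CB −€556M, Securities +€850M
  Liabilities: Checkable deposits +€294M
So the change in currency in circulation is -€130 million.

-€130 million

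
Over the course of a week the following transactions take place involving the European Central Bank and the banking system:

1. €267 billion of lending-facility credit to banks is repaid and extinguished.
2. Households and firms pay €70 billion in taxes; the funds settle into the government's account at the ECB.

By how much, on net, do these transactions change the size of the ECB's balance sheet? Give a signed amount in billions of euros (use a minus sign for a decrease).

-€267 billion

Discount-window repayment €267 billion: an ECB asset is shed → −€267B.
Government account inflow €70 billion: only the composition of liabilities changes → 0.
Net: −267 + 0 = -€267 billion.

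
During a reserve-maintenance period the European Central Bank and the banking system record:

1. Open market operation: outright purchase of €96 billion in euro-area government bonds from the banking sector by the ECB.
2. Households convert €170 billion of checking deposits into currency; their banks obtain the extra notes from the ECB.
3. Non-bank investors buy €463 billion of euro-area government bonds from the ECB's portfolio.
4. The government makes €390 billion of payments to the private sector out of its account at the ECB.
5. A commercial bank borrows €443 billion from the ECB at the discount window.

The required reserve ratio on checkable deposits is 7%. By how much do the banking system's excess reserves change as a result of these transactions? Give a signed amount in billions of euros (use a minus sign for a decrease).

+€313.01 billion

OMO purchase (from banks) €96 billion: reserves +€96B, deposits 0.
Currency withdrawal €170 billion: reserves −€170B, deposits −€170B.
Asset sale (to non-banks) €463 billion: reserves −€463B, deposits −€463B.
Government spending €390 billion: reserves +€390B, deposits +€390B.
Discount-window loan €443 billion: reserves +€443B, deposits 0.
Totals: Δreserves = +€296B, Δdeposits = −€243B.
Δrequired reserves = 7% × −€243B = −€17.01B.
Δexcess reserves = Δreserves − Δrequired = +€296B − (−€17.01B) = +€313.01 billion.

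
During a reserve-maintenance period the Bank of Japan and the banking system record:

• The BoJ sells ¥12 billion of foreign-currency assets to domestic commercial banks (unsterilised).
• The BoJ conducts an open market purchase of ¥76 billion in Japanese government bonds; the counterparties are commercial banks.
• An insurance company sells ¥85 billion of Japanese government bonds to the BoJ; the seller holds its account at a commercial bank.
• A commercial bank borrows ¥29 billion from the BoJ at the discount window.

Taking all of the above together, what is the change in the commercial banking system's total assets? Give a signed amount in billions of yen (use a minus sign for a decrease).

+¥114 billion

BoJ balance sheet:
  Assets:      Securities +¥161B, Loans to banks +¥29B, Foreign assets −¥12B
  Liabilities: Bank reserves +¥178B
Commercial banking system:
  Assets:      Reserves at CB +¥178B, Securities −¥76B, Foreign assets +¥12B
  Liabilities: Checkable deposits +¥85B, Borrowings from CB +¥29B
Change in total bank assets = +¥114 billion.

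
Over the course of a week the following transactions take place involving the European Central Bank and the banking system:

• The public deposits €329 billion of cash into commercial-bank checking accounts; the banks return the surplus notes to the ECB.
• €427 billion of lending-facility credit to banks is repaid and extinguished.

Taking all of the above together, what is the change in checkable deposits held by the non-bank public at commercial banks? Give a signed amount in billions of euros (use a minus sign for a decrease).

ECB balance sheet:
  Assets:      Loans to banks −€427B
  Liabilities: Bank reserves −€98B, Currency in circulation −€329B
Commercial banking system:
  Assets:      Reserves at CB −€98B
  Liabilities: Checkable deposits +€329B, Borrowings from CB −€427B
So the change in checkable deposits held by the non-bank public at commercial banks is +€329 billion.

+€329 billion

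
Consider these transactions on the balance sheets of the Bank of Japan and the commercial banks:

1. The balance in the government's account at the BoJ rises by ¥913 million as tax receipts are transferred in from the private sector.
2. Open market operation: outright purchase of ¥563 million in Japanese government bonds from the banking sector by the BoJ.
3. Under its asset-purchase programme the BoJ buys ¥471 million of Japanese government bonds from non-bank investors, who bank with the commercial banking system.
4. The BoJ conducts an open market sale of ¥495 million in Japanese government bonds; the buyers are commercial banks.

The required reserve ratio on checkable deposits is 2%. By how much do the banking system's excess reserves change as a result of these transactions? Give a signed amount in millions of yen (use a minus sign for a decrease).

Government account inflow ¥913 million: reserves −¥913M, deposits −¥913M.
OMO purchase (from banks) ¥563 million: reserves +¥563M, deposits 0.
Asset purchase (from non-banks) ¥471 million: reserves +¥471M, deposits +¥471M.
OMO sale (to banks) ¥495 million: reserves −¥495M, deposits 0.
Totals: Δreserves = −¥374M, Δdeposits = −¥442M.
Δrequired reserves = 2% × −¥442M = −¥8.84M.
Δexcess reserves = Δreserves − Δrequired = −¥374M − (−¥8.84M) = -¥365.16 million.

-¥365.16 million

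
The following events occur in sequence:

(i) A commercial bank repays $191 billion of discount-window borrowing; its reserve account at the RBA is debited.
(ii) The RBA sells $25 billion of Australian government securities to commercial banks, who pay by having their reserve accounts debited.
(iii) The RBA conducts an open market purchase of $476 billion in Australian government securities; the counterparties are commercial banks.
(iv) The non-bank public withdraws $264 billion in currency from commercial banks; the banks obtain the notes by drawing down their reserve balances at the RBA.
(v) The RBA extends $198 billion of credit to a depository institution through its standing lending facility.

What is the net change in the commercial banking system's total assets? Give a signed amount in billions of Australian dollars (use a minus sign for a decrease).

-$257 billion

RBA balance sheet:
  Assets:      Securities +$451B, Loans to banks +$7B
  Liabilities: Bank reserves +$194B, Currency in circulation +$264B
Commercial banking system:
  Assets:      Reserves at CB +$194B, Securities −$451B
  Liabilities: Checkable deposits −$264B, Borrowings from CB +$7B
Change in total bank assets = -$257 billion.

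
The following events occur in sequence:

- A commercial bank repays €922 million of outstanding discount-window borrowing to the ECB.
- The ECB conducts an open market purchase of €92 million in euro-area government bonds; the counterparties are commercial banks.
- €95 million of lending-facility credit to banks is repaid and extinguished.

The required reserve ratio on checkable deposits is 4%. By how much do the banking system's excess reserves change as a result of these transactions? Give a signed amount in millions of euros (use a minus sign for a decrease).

-€925 million

Discount-window repayment €922 million: reserves −€922M, deposits 0.
OMO purchase (from banks) €92 million: reserves +€92M, deposits 0.
Discount-window repayment €95 million: reserves −€95M, deposits 0.
Totals: Δreserves = −€925M, Δdeposits = 0.
Δrequired reserves = 4% × 0 = 0.
Δexcess reserves = Δreserves − Δrequired = −€925M − (0) = -€925 million.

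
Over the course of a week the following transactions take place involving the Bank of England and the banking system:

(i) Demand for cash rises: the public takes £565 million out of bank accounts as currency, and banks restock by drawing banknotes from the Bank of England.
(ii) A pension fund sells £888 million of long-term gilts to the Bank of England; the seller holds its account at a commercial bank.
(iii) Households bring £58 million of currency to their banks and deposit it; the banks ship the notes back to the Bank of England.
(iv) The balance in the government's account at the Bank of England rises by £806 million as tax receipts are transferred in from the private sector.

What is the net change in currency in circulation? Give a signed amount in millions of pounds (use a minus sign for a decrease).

Currency withdrawal £565 million: notes leave the central bank → +£565M.
Asset purchase (from non-banks) £888 million: no currency enters or leaves circulation → 0.
Currency deposit £58 million: notes return to the central bank → −£58M.
Government account inflow £806 million: no currency enters or leaves circulation → 0.
Net: 565 + 0 − 58 + 0 = +£507 million.

+£507 million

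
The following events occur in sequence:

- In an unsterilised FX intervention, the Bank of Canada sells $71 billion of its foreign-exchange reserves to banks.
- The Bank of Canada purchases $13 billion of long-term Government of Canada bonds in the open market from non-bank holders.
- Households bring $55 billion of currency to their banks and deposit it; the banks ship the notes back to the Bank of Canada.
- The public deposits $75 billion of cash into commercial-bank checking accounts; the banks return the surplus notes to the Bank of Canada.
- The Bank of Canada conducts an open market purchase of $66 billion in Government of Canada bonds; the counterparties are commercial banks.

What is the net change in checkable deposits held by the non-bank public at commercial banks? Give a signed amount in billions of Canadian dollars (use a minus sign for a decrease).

+$143 billion

FX sale $71 billion: the counterparty is a bank, so public deposits are unchanged → 0.
Asset purchase (from non-banks) $13 billion: non-bank counterparties' bank balances rise → +$13B.
Currency deposit $55 billion: non-bank counterparties' bank balances rise → +$55B.
Currency deposit $75 billion: non-bank counterparties' bank balances rise → +$75B.
OMO purchase (from banks) $66 billion: the counterparty is a bank, so public deposits are unchanged → 0.
Net: 0 + 13 + 55 + 75 + 0 = +$143 billion.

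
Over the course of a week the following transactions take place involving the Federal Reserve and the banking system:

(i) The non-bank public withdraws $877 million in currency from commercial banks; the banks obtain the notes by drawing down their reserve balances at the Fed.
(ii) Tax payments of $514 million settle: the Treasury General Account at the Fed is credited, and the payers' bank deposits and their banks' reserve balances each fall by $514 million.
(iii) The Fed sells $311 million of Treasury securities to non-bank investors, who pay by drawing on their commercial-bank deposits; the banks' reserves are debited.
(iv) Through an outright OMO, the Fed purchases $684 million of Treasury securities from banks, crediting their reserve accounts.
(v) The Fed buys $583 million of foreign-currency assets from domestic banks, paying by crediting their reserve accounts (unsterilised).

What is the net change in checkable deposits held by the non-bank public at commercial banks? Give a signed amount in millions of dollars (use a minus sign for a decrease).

Fed balance sheet:
  Assets:      Securities +$373M, Foreign assets +$583M
  Liabilities: Bank reserves −$435M, Currency in circulation +$877M, Government deposits +$514M
Commercial banking system:
  Assets:      Reserves at CB −$435M, Securities −$684M, Foreign assets −$583M
  Liabilities: Checkable deposits −$1702M
So the change in checkable deposits held by the non-bank public at commercial banks is -$1702 million.

-$1702 million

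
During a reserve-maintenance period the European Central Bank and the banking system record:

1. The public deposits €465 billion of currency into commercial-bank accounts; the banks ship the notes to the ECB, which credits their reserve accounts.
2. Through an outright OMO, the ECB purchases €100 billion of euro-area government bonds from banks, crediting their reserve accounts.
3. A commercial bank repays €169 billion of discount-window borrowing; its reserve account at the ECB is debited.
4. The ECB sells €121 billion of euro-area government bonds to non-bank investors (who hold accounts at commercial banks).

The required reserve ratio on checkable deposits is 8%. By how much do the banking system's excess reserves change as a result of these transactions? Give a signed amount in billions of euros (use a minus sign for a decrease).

+€247.48 billion

Currency deposit €465 billion: reserves +€465B, deposits +€465B.
OMO purchase (from banks) €100 billion: reserves +€100B, deposits 0.
Discount-window repayment €169 billion: reserves −€169B, deposits 0.
Asset sale (to non-banks) €121 billion: reserves −€121B, deposits −€121B.
Totals: Δreserves = +€275B, Δdeposits = +€344B.
Δrequired reserves = 8% × +€344B = +€27.52B.
Δexcess reserves = Δreserves − Δrequired = +€275B − (+€27.52B) = +€247.48 billion.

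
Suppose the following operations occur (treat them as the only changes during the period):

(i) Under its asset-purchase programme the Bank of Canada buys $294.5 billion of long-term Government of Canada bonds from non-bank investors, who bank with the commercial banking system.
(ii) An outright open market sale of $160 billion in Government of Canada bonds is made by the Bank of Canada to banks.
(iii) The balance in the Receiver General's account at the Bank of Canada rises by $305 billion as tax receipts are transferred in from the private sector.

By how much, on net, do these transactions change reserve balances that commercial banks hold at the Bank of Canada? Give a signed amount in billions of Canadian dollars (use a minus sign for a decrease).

Asset purchase (from non-banks) $294.5 billion: the Bank of Canada pays by crediting reserve accounts → +$294.5B.
OMO sale (to banks) $160 billion: the buying banks pay out of their reserve balances → −$160B.
Government account inflow $305 billion: funds move from bank reserves into the government account → −$305B.
Net: 294.5 − 160 − 305 = -$170.5 billion.

-$170.5 billion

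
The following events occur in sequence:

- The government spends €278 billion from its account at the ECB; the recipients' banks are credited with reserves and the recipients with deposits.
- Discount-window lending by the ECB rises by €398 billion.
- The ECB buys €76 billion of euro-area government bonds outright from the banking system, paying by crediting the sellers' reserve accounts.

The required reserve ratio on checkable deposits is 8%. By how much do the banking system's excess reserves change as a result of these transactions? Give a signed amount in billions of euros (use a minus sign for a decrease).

Government spending €278 billion: reserves +€278B, deposits +€278B.
Discount-window loan €398 billion: reserves +€398B, deposits 0.
OMO purchase (from banks) €76 billion: reserves +€76B, deposits 0.
Totals: Δreserves = +€752B, Δdeposits = +€278B.
Δrequired reserves = 8% × +€278B = +€22.24B.
Δexcess reserves = Δreserves − Δrequired = +€752B − (+€22.24B) = +€729.76 billion.

+€729.76 billion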